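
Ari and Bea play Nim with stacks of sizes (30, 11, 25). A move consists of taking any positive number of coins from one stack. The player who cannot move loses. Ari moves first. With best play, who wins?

Compute the nim-sum pairwise:
30 ⊕ 11 = 21
21 ⊕ 25 = 12
The nim-sum is 12 ≠ 0, so this is an N-position: the player to move can win; Ari has a winning move.

Ari wins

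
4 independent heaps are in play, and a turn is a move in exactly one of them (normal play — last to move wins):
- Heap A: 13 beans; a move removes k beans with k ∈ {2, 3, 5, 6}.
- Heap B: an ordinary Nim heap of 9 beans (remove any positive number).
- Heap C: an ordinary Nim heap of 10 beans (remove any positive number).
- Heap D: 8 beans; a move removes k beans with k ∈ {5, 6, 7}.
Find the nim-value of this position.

0

For heap A, compute g(0), g(1), … with moves {2, 3, 5, 6}:
k:     0  1  2  3  4  5  6  7  8  9 10 11 12 13
g(k):  0  0  1  1  2  2  3  3  0  0  1  1  2  2
So g(13) = 2.
Heap B is a plain Nim heap of size 9, so its Grundy value is 9.
Heap C is a plain Nim heap of size 10, so its Grundy value is 10.
For heap D, compute g(0), g(1), … with moves {5, 6, 7}:
k:     0  1  2  3  4  5  6  7  8
g(k):  0  0  0  0  0  1  1  1  1
So g(8) = 1.
By the Sprague-Grundy theorem, the Grundy value of a sum of independent games is the XOR of the component values.
Combined value = 2 XOR 9 XOR 10 XOR 1 = 0.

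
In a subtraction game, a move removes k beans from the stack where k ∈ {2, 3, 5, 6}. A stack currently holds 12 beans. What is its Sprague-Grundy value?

Build the Grundy sequence with g(k) = mex{g(k−s) : s ∈ {2, 3, 5, 6}, s ≤ k}:
k:     0  1  2  3  4  5  6  7  8  9 10 11 12
g(k):  0  0  1  1  2  2  3  3  0  0  1  1  2
So g(12) = 2.

2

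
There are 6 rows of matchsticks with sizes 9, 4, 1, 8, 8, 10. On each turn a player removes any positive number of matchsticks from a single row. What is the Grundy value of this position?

Nim-sum: 9 ^ 4 ^ 1 ^ 8 ^ 8 ^ 10 = 6.

6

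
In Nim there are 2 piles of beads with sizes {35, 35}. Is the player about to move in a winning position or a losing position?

Losing position

Compute the nim-sum pairwise:
35 ⊕ 35 = 0
The nim-sum is 0, so this is a P-position: the player to move is in a losing position under optimal play.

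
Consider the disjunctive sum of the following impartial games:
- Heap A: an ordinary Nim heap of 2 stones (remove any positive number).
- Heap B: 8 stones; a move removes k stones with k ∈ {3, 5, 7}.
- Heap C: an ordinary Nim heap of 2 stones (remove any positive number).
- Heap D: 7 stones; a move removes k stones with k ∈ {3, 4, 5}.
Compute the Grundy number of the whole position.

Heap A is a plain Nim heap of size 2, so its Grundy value is 2.
Build the Grundy sequence for heap B with g(k) = mex{g(k−s) : s ∈ {3, 5, 7}, s ≤ k}:
k:     0  1  2  3  4  5  6  7  8
g(k):  0  0  0  1  1  1  2  2  2
So g(8) = 2.
Heap C is a plain Nim heap of size 2, so its Grundy value is 2.
Build the Grundy sequence for heap D with g(k) = mex{g(k−s) : s ∈ {3, 4, 5}, s ≤ k}:
k:     0  1  2  3  4  5  6  7
g(k):  0  0  0  1  1  1  2  2
So g(7) = 2.
By the Sprague-Grundy theorem, the Grundy value of a sum of independent games is the XOR of the component values.
Combined value = 2 XOR 2 XOR 2 XOR 2 = 0.

0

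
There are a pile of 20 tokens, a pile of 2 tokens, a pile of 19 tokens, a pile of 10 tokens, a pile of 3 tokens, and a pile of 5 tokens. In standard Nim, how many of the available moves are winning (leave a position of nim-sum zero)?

1

Write each in binary and XOR column by column:
  10100  (20)
  00010  (2)
  10011  (19)
  01010  (10)
  00011  (3)
  00101  (5)
  -----
  01001  (9)
The overall nim-sum is X = 9. A pile of size p has a winning move iff p XOR X < p (reduce it to p XOR X).
  20: 20 XOR 9 = 29 ≥ 20 — no move.
  2: 2 XOR 9 = 11 ≥ 2 — no move.
  19: 19 XOR 9 = 26 ≥ 19 — no move.
  10: 10 XOR 9 = 3 < 10 — winning move (to 3).
  3: 3 XOR 9 = 10 ≥ 3 — no move.
  5: 5 XOR 9 = 12 ≥ 5 — no move.
That gives 1 winning move.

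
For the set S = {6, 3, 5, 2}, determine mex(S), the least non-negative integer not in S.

0

0 is not in the set, so the mex is 0.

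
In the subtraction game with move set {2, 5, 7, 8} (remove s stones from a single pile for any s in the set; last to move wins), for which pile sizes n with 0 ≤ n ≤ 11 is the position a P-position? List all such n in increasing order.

Compute g(0), g(1), … for moves {2, 5, 7, 8}:
k:     0  1  2  3  4  5  6  7  8  9 10 11
g(k):  0  0  1  1  0  2  1  3  2  2  0  3
The P-positions (g = 0) in 0..11 are 0, 1, 4, 10.

0, 1, 4, 10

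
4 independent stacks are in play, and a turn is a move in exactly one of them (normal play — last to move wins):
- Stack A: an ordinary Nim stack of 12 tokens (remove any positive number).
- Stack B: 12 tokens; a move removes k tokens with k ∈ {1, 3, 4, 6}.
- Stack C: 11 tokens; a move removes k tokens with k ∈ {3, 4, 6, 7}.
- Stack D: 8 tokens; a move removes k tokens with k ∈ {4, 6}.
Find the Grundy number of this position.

13

Stack A is a plain Nim stack of size 12, so its Grundy value is 12.
Grundy values for stack B (subtraction set {1, 3, 4, 6}):
g(0) = mex{} = 0
g(1) = mex{0} = 1
g(2) = mex{1} = 0
g(3) = mex{0} = 1
g(4) = mex{0,1} = 2
g(5) = mex{0,1,2} = 3
g(6) = mex{0,1,3} = 2
g(7) = mex{1,2} = 0
g(8) = mex{0,2,3} = 1
g(9) = mex{1,2,3} = 0
g(10) = mex{0,2} = 1
g(11) = mex{0,1,3} = 2
g(12) = mex{0,1,2} = 3
So g(12) = 3.
Build the Grundy sequence for stack C with g(k) = mex{g(k−s) : s ∈ {3, 4, 6, 7}, s ≤ k}:
g(0) = mex{} = 0
g(1) = mex{} = 0
g(2) = mex{} = 0
g(3) = mex{0} = 1
g(4) = mex{0} = 1
g(5) = mex{0} = 1
g(6) = mex{0,1} = 2
g(7) = mex{0,1} = 2
g(8) = mex{0,1} = 2
g(9) = mex{0,1,2} = 3
g(10) = mex{1,2} = 0
g(11) = mex{1,2} = 0
So g(11) = 0.
Build the Grundy sequence for stack D with g(k) = mex{g(k−s) : s ∈ {4, 6}, s ≤ k}:
k:     0  1  2  3  4  5  6  7  8
g(k):  0  0  0  0  1  1  1  1  2
So g(8) = 2.
By the Sprague-Grundy theorem, the Grundy value of a sum of independent games is the XOR of the component values.
Combined value = 12 XOR 3 XOR 0 XOR 2 = 13.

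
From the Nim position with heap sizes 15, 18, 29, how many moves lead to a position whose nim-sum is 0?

0

Nim-sum: 15 ⊕ 18 ⊕ 29 = 0.
The nim-sum is already 0, so every move leaves a nonzero nim-sum — there are no winning moves.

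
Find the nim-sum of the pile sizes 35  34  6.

7

Write each in binary and XOR column by column:
  100011  (35)
  100010  (34)
  000110  (6)
  ------
  000111  (7)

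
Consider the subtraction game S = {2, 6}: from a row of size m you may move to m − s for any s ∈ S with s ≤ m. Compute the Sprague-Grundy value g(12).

Grundy values for subtraction set {2, 6}:
k:     0  1  2  3  4  5  6  7  8  9 10 11 12
g(k):  0  0  1  1  0  0  1  1  0  0  1  1  0
So g(12) = 0.

0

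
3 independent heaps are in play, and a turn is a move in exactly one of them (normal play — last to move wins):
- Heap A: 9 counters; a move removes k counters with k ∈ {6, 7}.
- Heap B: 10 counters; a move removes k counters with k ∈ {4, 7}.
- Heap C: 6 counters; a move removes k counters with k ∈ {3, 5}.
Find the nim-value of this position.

Build the Grundy sequence for heap A with g(k) = mex{g(k−s) : s ∈ {6, 7}, s ≤ k}:
k:     0  1  2  3  4  5  6  7  8  9
g(k):  0  0  0  0  0  0  1  1  1  1
So g(9) = 1.
For heap B, compute g(0), g(1), … with moves {4, 7}:
g(0) = mex{} = 0
g(1) = mex{} = 0
g(2) = mex{} = 0
g(3) = mex{} = 0
g(4) = mex{0} = 1
g(5) = mex{0} = 1
g(6) = mex{0} = 1
g(7) = mex{0} = 1
g(8) = mex{0,1} = 2
g(9) = mex{0,1} = 2
g(10) = mex{0,1} = 2
So g(10) = 2.
Grundy values for heap C (subtraction set {3, 5}):
k:     0  1  2  3  4  5  6
g(k):  0  0  0  1  1  1  2
So g(6) = 2.
The value of a disjunctive sum is the nim-sum of the parts.
Combined value = 1 ⊕ 2 ⊕ 2 = 1.

1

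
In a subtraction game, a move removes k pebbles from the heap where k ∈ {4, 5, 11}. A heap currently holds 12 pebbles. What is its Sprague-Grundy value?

3

Grundy values for subtraction set {4, 5, 11}:
k:     0  1  2  3  4  5  6  7  8  9 10 11 12
g(k):  0  0  0  0  1  1  1  1  2  0  0  2  3
So g(12) = 3.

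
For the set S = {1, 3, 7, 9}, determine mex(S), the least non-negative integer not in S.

0 is not in the set, so the mex is 0.

0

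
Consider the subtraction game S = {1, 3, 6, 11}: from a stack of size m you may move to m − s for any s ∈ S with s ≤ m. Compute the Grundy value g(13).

2

Compute g(0), g(1), … for moves {1, 3, 6, 11}:
k:     0  1  2  3  4  5  6  7  8  9 10 11 12 13
g(k):  0  1  0  1  0  1  2  3  2  0  1  3  4  2
So g(13) = 2.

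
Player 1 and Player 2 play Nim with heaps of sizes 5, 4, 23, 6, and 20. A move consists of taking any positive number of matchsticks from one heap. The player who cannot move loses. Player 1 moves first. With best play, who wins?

Player 1 wins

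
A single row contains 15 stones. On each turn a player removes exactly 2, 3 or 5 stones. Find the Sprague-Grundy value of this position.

0

Grundy values for subtraction set {2, 3, 5}:
k:     0  1  2  3  4  5  6  7  8  9 10 11 12 13 14 15
g(k):  0  0  1  1  2  2  3  0  0  1  1  2  2  3  0  0
So g(15) = 0.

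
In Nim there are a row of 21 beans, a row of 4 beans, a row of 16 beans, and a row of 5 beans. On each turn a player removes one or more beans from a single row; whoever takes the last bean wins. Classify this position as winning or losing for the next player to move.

Winning position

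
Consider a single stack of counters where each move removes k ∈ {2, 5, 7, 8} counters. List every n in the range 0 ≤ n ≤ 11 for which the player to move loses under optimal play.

Build the Grundy sequence with g(k) = mex{g(k−s) : s ∈ {2, 5, 7, 8}, s ≤ k}:
g(0) = mex{} = 0
g(1) = mex{} = 0
g(2) = mex{0} = 1
g(3) = mex{0} = 1
g(4) = mex{1} = 0
g(5) = mex{0,1} = 2
g(6) = mex{0} = 1
g(7) = mex{0,1,2} = 3
g(8) = mex{0,1} = 2
g(9) = mex{0,1,3} = 2
g(10) = mex{1,2} = 0
g(11) = mex{0,1,2} = 3
The P-positions (g = 0) in 0..11 are 0, 1, 4, 10.

0, 1, 4, 10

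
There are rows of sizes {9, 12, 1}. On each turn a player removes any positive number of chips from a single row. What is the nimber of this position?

In binary:
  1001  (9)
  1100  (12)
  0001  (1)
  ----
  0100  (4)

4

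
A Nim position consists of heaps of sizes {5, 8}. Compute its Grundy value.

13

Bitwise XOR of the heap sizes:
  0101  (5)
  1000  (8)
  ----
  1101  (13)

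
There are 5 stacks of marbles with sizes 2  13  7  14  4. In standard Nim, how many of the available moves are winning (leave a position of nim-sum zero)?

3

In binary:
  0010  (2)
  1101  (13)
  0111  (7)
  1110  (14)
  0100  (4)
  ----
  0010  (2)
The overall nim-sum is X = 2. A stack of size p has a winning move iff p XOR X < p (reduce it to p XOR X).
  2: 2 XOR 2 = 0 < 2 — winning move (to 0).
  13: 13 XOR 2 = 15 ≥ 13 — no move.
  7: 7 XOR 2 = 5 < 7 — winning move (to 5).
  14: 14 XOR 2 = 12 < 14 — winning move (to 12).
  4: 4 XOR 2 = 6 ≥ 4 — no move.
That gives 3 winning moves.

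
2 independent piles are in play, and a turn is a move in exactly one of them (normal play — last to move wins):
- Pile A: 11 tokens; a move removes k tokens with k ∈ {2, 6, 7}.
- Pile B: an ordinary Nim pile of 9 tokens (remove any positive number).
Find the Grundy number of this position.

For pile A, compute g(0), g(1), … with moves {2, 6, 7}:
g(0) = mex{} = 0
g(1) = mex{} = 0
g(2) = mex{0} = 1
g(3) = mex{0} = 1
g(4) = mex{1} = 0
g(5) = mex{1} = 0
g(6) = mex{0} = 1
g(7) = mex{0} = 1
g(8) = mex{0,1} = 2
g(9) = mex{1} = 0
g(10) = mex{0,1,2} = 3
g(11) = mex{0} = 1
So g(11) = 1.
Pile B is a plain Nim pile of size 9, so its Grundy value is 9.
The value of a disjunctive sum is the nim-sum of the parts.
Combined value = 1 XOR 9 = 8.

8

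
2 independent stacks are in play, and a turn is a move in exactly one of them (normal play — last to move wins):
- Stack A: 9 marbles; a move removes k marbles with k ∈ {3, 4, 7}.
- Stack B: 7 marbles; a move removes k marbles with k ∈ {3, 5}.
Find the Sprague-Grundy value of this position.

1

Grundy values for stack A (subtraction set {3, 4, 7}):
k:     0  1  2  3  4  5  6  7  8  9
g(k):  0  0  0  1  1  1  2  2  2  3
So g(9) = 3.
Grundy values for stack B (subtraction set {3, 5}):
g(0) = mex{} = 0
g(1) = mex{} = 0
g(2) = mex{} = 0
g(3) = mex{0} = 1
g(4) = mex{0} = 1
g(5) = mex{0} = 1
g(6) = mex{0,1} = 2
g(7) = mex{0,1} = 2
So g(7) = 2.
By the Sprague-Grundy theorem, the Grundy value of a sum of independent games is the XOR of the component values.
Combined value = 3 XOR 2 = 1.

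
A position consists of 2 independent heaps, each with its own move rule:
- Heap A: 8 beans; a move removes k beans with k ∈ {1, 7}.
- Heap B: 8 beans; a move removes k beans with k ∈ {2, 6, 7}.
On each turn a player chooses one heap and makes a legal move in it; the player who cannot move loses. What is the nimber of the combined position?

Grundy values for heap A (subtraction set {1, 7}):
k:     0  1  2  3  4  5  6  7  8
g(k):  0  1  0  1  0  1  0  1  0
So g(8) = 0.
Build the Grundy sequence for heap B with g(k) = mex{g(k−s) : s ∈ {2, 6, 7}, s ≤ k}:
g(0) = mex{} = 0
g(1) = mex{} = 0
g(2) = mex{0} = 1
g(3) = mex{0} = 1
g(4) = mex{1} = 0
g(5) = mex{1} = 0
g(6) = mex{0} = 1
g(7) = mex{0} = 1
g(8) = mex{0,1} = 2
So g(8) = 2.
By the Sprague-Grundy theorem, the Grundy value of a sum of independent games is the XOR of the component values.
Combined value = 0 ⊕ 2 = 2.

2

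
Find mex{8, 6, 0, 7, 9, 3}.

1

0 is in the set but 1 is not, so the mex is 1.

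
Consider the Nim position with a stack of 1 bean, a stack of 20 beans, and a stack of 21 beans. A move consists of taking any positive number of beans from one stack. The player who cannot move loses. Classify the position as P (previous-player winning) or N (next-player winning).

P-position

Nim-sum: 1 XOR 20 XOR 21 = 0.
The nim-sum is 0, so this is a P-position: the player to move is in a losing position under optimal play.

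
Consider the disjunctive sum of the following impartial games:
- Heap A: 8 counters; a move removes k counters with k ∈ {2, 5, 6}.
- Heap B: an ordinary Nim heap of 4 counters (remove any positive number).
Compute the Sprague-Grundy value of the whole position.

4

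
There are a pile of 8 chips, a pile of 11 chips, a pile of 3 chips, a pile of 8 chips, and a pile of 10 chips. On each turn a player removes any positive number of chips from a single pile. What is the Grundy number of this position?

2

Nim-sum: 8 XOR 11 XOR 3 XOR 8 XOR 10 = 2.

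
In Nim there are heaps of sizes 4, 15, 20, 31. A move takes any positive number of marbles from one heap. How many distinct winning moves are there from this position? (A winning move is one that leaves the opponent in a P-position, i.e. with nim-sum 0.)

0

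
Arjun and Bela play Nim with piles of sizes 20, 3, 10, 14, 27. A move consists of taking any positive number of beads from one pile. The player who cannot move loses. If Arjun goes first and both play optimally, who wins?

Bitwise XOR of the heap sizes:
  10100  (20)
  00011  (3)
  01010  (10)
  01110  (14)
  11011  (27)
  -----
  01000  (8)
The nim-sum is 8 ≠ 0, so this is an N-position: the player to move can win; Arjun has a winning move.

Arjun wins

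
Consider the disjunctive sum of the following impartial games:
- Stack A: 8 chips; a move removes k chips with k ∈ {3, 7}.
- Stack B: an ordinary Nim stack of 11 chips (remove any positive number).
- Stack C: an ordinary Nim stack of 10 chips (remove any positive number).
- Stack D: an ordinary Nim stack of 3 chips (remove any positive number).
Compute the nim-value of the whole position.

0

For stack A, compute g(0), g(1), … with moves {3, 7}:
k:     0  1  2  3  4  5  6  7  8
g(k):  0  0  0  1  1  1  0  2  2
So g(8) = 2.
Stack B is a plain Nim stack of size 11, so its Grundy value is 11.
Stack C is a plain Nim stack of size 10, so its Grundy value is 10.
Stack D is a plain Nim stack of size 3, so its Grundy value is 3.
By the Sprague-Grundy theorem, the Grundy value of a sum of independent games is the XOR of the component values.
Combined value = 2 ⊕ 11 ⊕ 10 ⊕ 3 = 0.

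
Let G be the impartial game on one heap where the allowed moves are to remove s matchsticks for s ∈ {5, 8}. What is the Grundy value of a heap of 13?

Build the Grundy sequence with g(k) = mex{g(k−s) : s ∈ {5, 8}, s ≤ k}:
g(0) = mex{} = 0
g(1) = mex{} = 0
g(2) = mex{} = 0
g(3) = mex{} = 0
g(4) = mex{} = 0
g(5) = mex{0} = 1
g(6) = mex{0} = 1
g(7) = mex{0} = 1
g(8) = mex{0} = 1
g(9) = mex{0} = 1
g(10) = mex{0,1} = 2
g(11) = mex{0,1} = 2
g(12) = mex{0,1} = 2
g(13) = mex{1} = 0
So g(13) = 0.

0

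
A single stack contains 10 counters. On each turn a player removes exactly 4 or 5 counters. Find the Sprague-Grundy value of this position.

0

Build the Grundy sequence with g(k) = mex{g(k−s) : s ∈ {4, 5}, s ≤ k}:
g(0) = mex{} = 0
g(1) = mex{} = 0
g(2) = mex{} = 0
g(3) = mex{} = 0
g(4) = mex{0} = 1
g(5) = mex{0} = 1
g(6) = mex{0} = 1
g(7) = mex{0} = 1
g(8) = mex{0,1} = 2
g(9) = mex{1} = 0
g(10) = mex{1} = 0
So g(10) = 0.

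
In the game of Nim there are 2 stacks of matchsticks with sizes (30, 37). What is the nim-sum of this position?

59

Bitwise XOR of the heap sizes:
  011110  (30)
  100101  (37)
  ------
  111011  (59)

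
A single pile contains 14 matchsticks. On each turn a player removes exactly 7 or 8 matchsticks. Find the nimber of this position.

Build the Grundy sequence with g(k) = mex{g(k−s) : s ∈ {7, 8}, s ≤ k}:
g(0) = mex{} = 0
g(1) = mex{} = 0
g(2) = mex{} = 0
g(3) = mex{} = 0
g(4) = mex{} = 0
g(5) = mex{} = 0
g(6) = mex{} = 0
g(7) = mex{0} = 1
g(8) = mex{0} = 1
g(9) = mex{0} = 1
g(10) = mex{0} = 1
g(11) = mex{0} = 1
g(12) = mex{0} = 1
g(13) = mex{0} = 1
g(14) = mex{0,1} = 2
So g(14) = 2.

2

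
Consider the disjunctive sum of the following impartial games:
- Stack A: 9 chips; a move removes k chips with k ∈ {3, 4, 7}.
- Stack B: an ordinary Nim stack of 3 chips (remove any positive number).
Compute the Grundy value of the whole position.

0

Grundy values for stack A (subtraction set {3, 4, 7}):
g(0) = mex{} = 0
g(1) = mex{} = 0
g(2) = mex{} = 0
g(3) = mex{0} = 1
g(4) = mex{0} = 1
g(5) = mex{0} = 1
g(6) = mex{0,1} = 2
g(7) = mex{0,1} = 2
g(8) = mex{0,1} = 2
g(9) = mex{0,1,2} = 3
So g(9) = 3.
Stack B is a plain Nim stack of size 3, so its Grundy value is 3.
By the Sprague-Grundy theorem, the Grundy value of a sum of independent games is the XOR of the component values.
Combined value = 3 XOR 3 = 0.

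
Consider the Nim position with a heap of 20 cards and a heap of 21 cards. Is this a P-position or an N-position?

Nim-sum: 20 ⊕ 21 = 1.
The nim-sum is 1 ≠ 0, so this is an N-position: the player to move can win.

N-position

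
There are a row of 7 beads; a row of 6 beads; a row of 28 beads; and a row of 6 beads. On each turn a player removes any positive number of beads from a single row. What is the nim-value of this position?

Compute the nim-sum pairwise:
7 XOR 6 = 1
1 XOR 28 = 29
29 XOR 6 = 27

27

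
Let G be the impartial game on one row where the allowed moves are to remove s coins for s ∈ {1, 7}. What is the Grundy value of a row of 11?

1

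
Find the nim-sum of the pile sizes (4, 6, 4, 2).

Nim-sum: 4 ^ 6 ^ 4 ^ 2 = 4.

4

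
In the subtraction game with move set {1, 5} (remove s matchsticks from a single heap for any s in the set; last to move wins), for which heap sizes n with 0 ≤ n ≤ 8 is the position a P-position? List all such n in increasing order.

Compute g(0), g(1), … for moves {1, 5}:
g(0) = mex{} = 0
g(1) = mex{0} = 1
g(2) = mex{1} = 0
g(3) = mex{0} = 1
g(4) = mex{1} = 0
g(5) = mex{0} = 1
g(6) = mex{1} = 0
g(7) = mex{0} = 1
g(8) = mex{1} = 0
The P-positions (g = 0) in 0..8 are 0, 2, 4, 6, 8.

0, 2, 4, 6, 8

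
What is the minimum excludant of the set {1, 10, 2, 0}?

3

The values 0, 1, 2 are all present; 3 is the first non-negative integer missing from the set.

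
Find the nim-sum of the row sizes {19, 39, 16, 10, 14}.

32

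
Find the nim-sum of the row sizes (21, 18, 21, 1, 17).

Bitwise XOR of the heap sizes:
  10101  (21)
  10010  (18)
  10101  (21)
  00001  (1)
  10001  (17)
  -----
  00010  (2)

2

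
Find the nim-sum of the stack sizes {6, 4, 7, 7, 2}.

0

In binary:
  110  (6)
  100  (4)
  111  (7)
  111  (7)
  010  (2)
  ---
  000  (0)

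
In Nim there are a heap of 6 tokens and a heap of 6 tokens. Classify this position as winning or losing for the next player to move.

Losing position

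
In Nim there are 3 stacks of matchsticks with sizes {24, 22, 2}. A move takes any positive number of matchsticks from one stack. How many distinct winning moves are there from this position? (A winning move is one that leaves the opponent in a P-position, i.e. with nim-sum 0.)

Nim-sum: 24 ^ 22 ^ 2 = 12.
The overall nim-sum is X = 12. A stack of size p has a winning move iff p XOR X < p (reduce it to p XOR X).
  24: 24 XOR 12 = 20 < 24 — winning move (to 20).
  22: 22 XOR 12 = 26 ≥ 22 — no move.
  2: 2 XOR 12 = 14 ≥ 2 — no move.
That gives 1 winning move.

1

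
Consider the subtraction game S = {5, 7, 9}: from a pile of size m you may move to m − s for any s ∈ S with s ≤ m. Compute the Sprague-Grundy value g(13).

2

Compute g(0), g(1), … for moves {5, 7, 9}:
k:     0  1  2  3  4  5  6  7  8  9 10 11 12 13
g(k):  0  0  0  0  0  1  1  1  1  1  2  2  2  2
So g(13) = 2.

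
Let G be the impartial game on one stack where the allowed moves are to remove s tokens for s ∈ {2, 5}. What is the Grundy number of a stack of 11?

Grundy values for subtraction set {2, 5}:
k:     0  1  2  3  4  5  6  7  8  9 10 11
g(k):  0  0  1  1  0  2  1  0  0  1  1  0
So g(11) = 0.

0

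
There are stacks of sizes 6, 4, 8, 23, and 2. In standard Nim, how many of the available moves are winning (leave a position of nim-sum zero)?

1

Nim-sum: 6 XOR 4 XOR 8 XOR 23 XOR 2 = 31.
The overall nim-sum is X = 31. A stack of size p has a winning move iff p XOR X < p (reduce it to p XOR X).
  6: 6 XOR 31 = 25 ≥ 6 — no move.
  4: 4 XOR 31 = 27 ≥ 4 — no move.
  8: 8 XOR 31 = 23 ≥ 8 — no move.
  23: 23 XOR 31 = 8 < 23 — winning move (to 8).
  2: 2 XOR 31 = 29 ≥ 2 — no move.
That gives 1 winning move.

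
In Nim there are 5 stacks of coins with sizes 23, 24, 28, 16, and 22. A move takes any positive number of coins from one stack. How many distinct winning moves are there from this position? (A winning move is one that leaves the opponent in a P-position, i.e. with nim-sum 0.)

5

Write each in binary and XOR column by column:
  10111  (23)
  11000  (24)
  11100  (28)
  10000  (16)
  10110  (22)
  -----
  10101  (21)
The overall nim-sum is X = 21. A stack of size p has a winning move iff p XOR X < p (reduce it to p XOR X).
  23: 23 XOR 21 = 2 < 23 — winning move (to 2).
  24: 24 XOR 21 = 13 < 24 — winning move (to 13).
  28: 28 XOR 21 = 9 < 28 — winning move (to 9).
  16: 16 XOR 21 = 5 < 16 — winning move (to 5).
  22: 22 XOR 21 = 3 < 22 — winning move (to 3).
That gives 5 winning moves.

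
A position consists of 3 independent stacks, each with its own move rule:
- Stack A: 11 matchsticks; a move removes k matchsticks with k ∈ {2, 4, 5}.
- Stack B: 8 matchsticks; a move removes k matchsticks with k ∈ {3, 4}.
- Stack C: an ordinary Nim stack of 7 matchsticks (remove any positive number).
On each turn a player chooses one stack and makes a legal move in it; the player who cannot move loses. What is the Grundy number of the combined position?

Grundy values for stack A (subtraction set {2, 4, 5}):
g(0) = mex{} = 0
g(1) = mex{} = 0
g(2) = mex{0} = 1
g(3) = mex{0} = 1
g(4) = mex{0,1} = 2
g(5) = mex{0,1} = 2
g(6) = mex{0,1,2} = 3
g(7) = mex{1,2} = 0
g(8) = mex{1,2,3} = 0
g(9) = mex{0,2} = 1
g(10) = mex{0,2,3} = 1
g(11) = mex{0,1,3} = 2
So g(11) = 2.
Grundy values for stack B (subtraction set {3, 4}):
g(0) = mex{} = 0
g(1) = mex{} = 0
g(2) = mex{} = 0
g(3) = mex{0} = 1
g(4) = mex{0} = 1
g(5) = mex{0} = 1
g(6) = mex{0,1} = 2
g(7) = mex{1} = 0
g(8) = mex{1} = 0
So g(8) = 0.
Stack C is a plain Nim stack of size 7, so its Grundy value is 7.
The value of a disjunctive sum is the nim-sum of the parts.
Combined value = 2 ⊕ 0 ⊕ 7 = 5.

5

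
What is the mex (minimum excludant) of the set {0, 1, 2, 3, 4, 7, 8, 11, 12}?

The values 0, 1, 2, 3, 4 are all present; 5 is the first non-negative integer missing from the set.

5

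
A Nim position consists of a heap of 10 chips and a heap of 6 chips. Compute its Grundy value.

12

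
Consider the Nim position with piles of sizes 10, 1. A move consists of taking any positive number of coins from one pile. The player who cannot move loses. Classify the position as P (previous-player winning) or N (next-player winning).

N-position

Compute the nim-sum pairwise:
10 ^ 1 = 11
The nim-sum is 11 ≠ 0, so this is an N-position: the player to move can win.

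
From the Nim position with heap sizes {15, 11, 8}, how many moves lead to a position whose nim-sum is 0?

3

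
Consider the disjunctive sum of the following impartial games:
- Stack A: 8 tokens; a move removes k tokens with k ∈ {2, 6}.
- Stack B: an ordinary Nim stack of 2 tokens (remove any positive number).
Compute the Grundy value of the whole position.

2

Grundy values for stack A (subtraction set {2, 6}):
g(0) = mex{} = 0
g(1) = mex{} = 0
g(2) = mex{0} = 1
g(3) = mex{0} = 1
g(4) = mex{1} = 0
g(5) = mex{1} = 0
g(6) = mex{0} = 1
g(7) = mex{0} = 1
g(8) = mex{1} = 0
So g(8) = 0.
Stack B is a plain Nim stack of size 2, so its Grundy value is 2.
The value of a disjunctive sum is the nim-sum of the parts.
Combined value = 0 ⊕ 2 = 2.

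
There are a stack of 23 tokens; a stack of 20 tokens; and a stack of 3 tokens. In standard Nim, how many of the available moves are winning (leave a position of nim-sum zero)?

0

Compute the nim-sum pairwise:
23 ⊕ 20 = 3
3 ⊕ 3 = 0
The nim-sum is already 0, so every move leaves a nonzero nim-sum — there are no winning moves.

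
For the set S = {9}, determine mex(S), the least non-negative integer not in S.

0

0 is not in the set, so the mex is 0.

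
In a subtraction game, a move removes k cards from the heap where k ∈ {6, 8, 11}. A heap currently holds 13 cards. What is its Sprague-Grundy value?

2

Compute g(0), g(1), … for moves {6, 8, 11}:
k:     0  1  2  3  4  5  6  7  8  9 10 11 12 13
g(k):  0  0  0  0  0  0  1  1  1  1  1  1  2  2
So g(13) = 2.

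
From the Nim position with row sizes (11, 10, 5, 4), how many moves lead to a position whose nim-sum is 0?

0

Nim-sum: 11 XOR 10 XOR 5 XOR 4 = 0.
The nim-sum is already 0, so every move leaves a nonzero nim-sum — there are no winning moves.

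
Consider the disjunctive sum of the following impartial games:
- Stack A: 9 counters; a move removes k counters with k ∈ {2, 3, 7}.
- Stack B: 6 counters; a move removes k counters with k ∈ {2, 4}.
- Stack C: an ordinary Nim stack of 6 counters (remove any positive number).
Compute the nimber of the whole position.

Build the Grundy sequence for stack A with g(k) = mex{g(k−s) : s ∈ {2, 3, 7}, s ≤ k}:
k:     0  1  2  3  4  5  6  7  8  9
g(k):  0  0  1  1  2  0  0  1  1  2
So g(9) = 2.
For stack B, compute g(0), g(1), … with moves {2, 4}:
g(0) = mex{} = 0
g(1) = mex{} = 0
g(2) = mex{0} = 1
g(3) = mex{0} = 1
g(4) = mex{0,1} = 2
g(5) = mex{0,1} = 2
g(6) = mex{1,2} = 0
So g(6) = 0.
Stack C is a plain Nim stack of size 6, so its Grundy value is 6.
The value of a disjunctive sum is the nim-sum of the parts.
Combined value = 2 XOR 0 XOR 6 = 4.

4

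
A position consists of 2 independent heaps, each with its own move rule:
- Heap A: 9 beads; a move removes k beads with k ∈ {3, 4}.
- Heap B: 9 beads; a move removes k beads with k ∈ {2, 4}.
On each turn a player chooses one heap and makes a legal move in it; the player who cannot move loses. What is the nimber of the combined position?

1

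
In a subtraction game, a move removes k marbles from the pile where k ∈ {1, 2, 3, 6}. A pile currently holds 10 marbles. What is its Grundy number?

2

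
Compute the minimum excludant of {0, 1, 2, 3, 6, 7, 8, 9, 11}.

4

The values 0, 1, 2, 3 are all present; 4 is the first non-negative integer missing from the set.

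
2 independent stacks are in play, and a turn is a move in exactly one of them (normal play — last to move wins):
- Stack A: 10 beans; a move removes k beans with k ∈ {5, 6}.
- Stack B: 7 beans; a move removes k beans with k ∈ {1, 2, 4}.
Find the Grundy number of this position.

3

Grundy values for stack A (subtraction set {5, 6}):
k:     0  1  2  3  4  5  6  7  8  9 10
g(k):  0  0  0  0  0  1  1  1  1  1  2
So g(10) = 2.
For stack B, compute g(0), g(1), … with moves {1, 2, 4}:
g(0) = mex{} = 0
g(1) = mex{0} = 1
g(2) = mex{0,1} = 2
g(3) = mex{1,2} = 0
g(4) = mex{0,2} = 1
g(5) = mex{0,1} = 2
g(6) = mex{1,2} = 0
g(7) = mex{0,2} = 1
So g(7) = 1.
By the Sprague-Grundy theorem, the Grundy value of a sum of independent games is the XOR of the component values.
Combined value = 2 ⊕ 1 = 3.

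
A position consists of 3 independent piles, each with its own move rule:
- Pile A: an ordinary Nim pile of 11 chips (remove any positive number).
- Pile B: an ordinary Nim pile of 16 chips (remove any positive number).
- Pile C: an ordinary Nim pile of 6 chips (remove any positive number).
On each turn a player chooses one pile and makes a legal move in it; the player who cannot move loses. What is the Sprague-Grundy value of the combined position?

29

Pile A is a plain Nim pile of size 11, so its Grundy value is 11.
Pile B is a plain Nim pile of size 16, so its Grundy value is 16.
Pile C is a plain Nim pile of size 6, so its Grundy value is 6.
By the Sprague-Grundy theorem, the Grundy value of a sum of independent games is the XOR of the component values.
Combined value = 11 XOR 16 XOR 6 = 29.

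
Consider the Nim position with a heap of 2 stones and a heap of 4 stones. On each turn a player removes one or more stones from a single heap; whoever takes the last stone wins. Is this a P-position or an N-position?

N-position

Bitwise XOR of the heap sizes:
  010  (2)
  100  (4)
  ---
  110  (6)
The nim-sum is 6 ≠ 0, so this is an N-position: the player to move can win.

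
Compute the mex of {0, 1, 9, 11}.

The values 0, 1 are all present; 2 is the first non-negative integer missing from the set.

2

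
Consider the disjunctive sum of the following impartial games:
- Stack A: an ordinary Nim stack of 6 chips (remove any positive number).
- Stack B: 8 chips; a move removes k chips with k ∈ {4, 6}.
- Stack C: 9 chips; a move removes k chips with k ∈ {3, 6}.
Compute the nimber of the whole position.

4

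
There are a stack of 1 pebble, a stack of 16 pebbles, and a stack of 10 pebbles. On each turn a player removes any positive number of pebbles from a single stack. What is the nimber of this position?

27

Write each in binary and XOR column by column:
  00001  (1)
  10000  (16)
  01010  (10)
  -----
  11011  (27)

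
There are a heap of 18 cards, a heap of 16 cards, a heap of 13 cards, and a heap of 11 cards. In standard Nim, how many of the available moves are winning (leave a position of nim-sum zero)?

1

Write each in binary and XOR column by column:
  10010  (18)
  10000  (16)
  01101  (13)
  01011  (11)
  -----
  00100  (4)
The overall nim-sum is X = 4. A heap of size p has a winning move iff p XOR X < p (reduce it to p XOR X).
  18: 18 XOR 4 = 22 ≥ 18 — no move.
  16: 16 XOR 4 = 20 ≥ 16 — no move.
  13: 13 XOR 4 = 9 < 13 — winning move (to 9).
  11: 11 XOR 4 = 15 ≥ 11 — no move.
That gives 1 winning move.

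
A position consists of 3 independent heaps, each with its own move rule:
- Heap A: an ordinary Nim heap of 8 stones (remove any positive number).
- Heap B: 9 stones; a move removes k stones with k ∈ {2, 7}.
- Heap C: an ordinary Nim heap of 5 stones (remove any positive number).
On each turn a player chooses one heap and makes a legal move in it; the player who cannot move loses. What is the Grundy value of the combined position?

Heap A is a plain Nim heap of size 8, so its Grundy value is 8.
Build the Grundy sequence for heap B with g(k) = mex{g(k−s) : s ∈ {2, 7}, s ≤ k}:
g(0) = mex{} = 0
g(1) = mex{} = 0
g(2) = mex{0} = 1
g(3) = mex{0} = 1
g(4) = mex{1} = 0
g(5) = mex{1} = 0
g(6) = mex{0} = 1
g(7) = mex{0} = 1
g(8) = mex{0,1} = 2
g(9) = mex{1} = 0
So g(9) = 0.
Heap C is a plain Nim heap of size 5, so its Grundy value is 5.
The value of a disjunctive sum is the nim-sum of the parts.
Combined value = 8 XOR 0 XOR 5 = 13.

13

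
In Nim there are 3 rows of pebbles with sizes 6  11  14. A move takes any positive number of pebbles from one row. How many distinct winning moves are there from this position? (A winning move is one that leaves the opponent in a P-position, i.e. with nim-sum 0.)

3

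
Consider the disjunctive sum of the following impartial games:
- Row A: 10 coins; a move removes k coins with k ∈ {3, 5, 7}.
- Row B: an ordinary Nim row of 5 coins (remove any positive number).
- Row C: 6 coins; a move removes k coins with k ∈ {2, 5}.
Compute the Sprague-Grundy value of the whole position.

4

Build the Grundy sequence for row A with g(k) = mex{g(k−s) : s ∈ {3, 5, 7}, s ≤ k}:
g(0) = mex{} = 0
g(1) = mex{} = 0
g(2) = mex{} = 0
g(3) = mex{0} = 1
g(4) = mex{0} = 1
g(5) = mex{0} = 1
g(6) = mex{0,1} = 2
g(7) = mex{0,1} = 2
g(8) = mex{0,1} = 2
g(9) = mex{0,1,2} = 3
g(10) = mex{1,2} = 0
So g(10) = 0.
Row B is a plain Nim row of size 5, so its Grundy value is 5.
For row C, compute g(0), g(1), … with moves {2, 5}:
g(0) = mex{} = 0
g(1) = mex{} = 0
g(2) = mex{0} = 1
g(3) = mex{0} = 1
g(4) = mex{1} = 0
g(5) = mex{0,1} = 2
g(6) = mex{0} = 1
So g(6) = 1.
By the Sprague-Grundy theorem, the Grundy value of a sum of independent games is the XOR of the component values.
Combined value = 0 ⊕ 5 ⊕ 1 = 4.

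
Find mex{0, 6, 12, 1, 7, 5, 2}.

3

The values 0, 1, 2 are all present; 3 is the first non-negative integer missing from the set.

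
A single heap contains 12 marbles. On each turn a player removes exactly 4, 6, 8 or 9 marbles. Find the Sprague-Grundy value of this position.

Grundy values for subtraction set {4, 6, 8, 9}:
g(0) = mex{} = 0
g(1) = mex{} = 0
g(2) = mex{} = 0
g(3) = mex{} = 0
g(4) = mex{0} = 1
g(5) = mex{0} = 1
g(6) = mex{0} = 1
g(7) = mex{0} = 1
g(8) = mex{0,1} = 2
g(9) = mex{0,1} = 2
g(10) = mex{0,1} = 2
g(11) = mex{0,1} = 2
g(12) = mex{0,1,2} = 3
So g(12) = 3.

3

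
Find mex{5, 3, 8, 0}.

1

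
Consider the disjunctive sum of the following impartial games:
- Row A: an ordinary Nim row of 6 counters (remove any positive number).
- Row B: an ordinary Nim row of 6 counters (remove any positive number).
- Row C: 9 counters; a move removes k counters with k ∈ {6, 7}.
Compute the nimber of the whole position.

1

Row A is a plain Nim row of size 6, so its Grundy value is 6.
Row B is a plain Nim row of size 6, so its Grundy value is 6.
Build the Grundy sequence for row C with g(k) = mex{g(k−s) : s ∈ {6, 7}, s ≤ k}:
g(0) = mex{} = 0
g(1) = mex{} = 0
g(2) = mex{} = 0
g(3) = mex{} = 0
g(4) = mex{} = 0
g(5) = mex{} = 0
g(6) = mex{0} = 1
g(7) = mex{0} = 1
g(8) = mex{0} = 1
g(9) = mex{0} = 1
So g(9) = 1.
The value of a disjunctive sum is the nim-sum of the parts.
Combined value = 6 XOR 6 XOR 1 = 1.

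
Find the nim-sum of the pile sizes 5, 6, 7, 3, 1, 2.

4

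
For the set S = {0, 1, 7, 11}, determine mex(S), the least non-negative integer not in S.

2

The values 0, 1 are all present; 2 is the first non-negative integer missing from the set.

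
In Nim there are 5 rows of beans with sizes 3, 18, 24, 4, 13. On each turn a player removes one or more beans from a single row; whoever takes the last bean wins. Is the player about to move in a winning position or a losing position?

Losing position

Compute the nim-sum pairwise:
3 ^ 18 = 17
17 ^ 24 = 9
9 ^ 4 = 13
13 ^ 13 = 0
The nim-sum is 0, so this is a P-position: the player to move is in a losing position under optimal play.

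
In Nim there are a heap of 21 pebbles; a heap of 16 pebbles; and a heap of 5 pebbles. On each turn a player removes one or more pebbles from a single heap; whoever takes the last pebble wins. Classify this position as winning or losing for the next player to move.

Losing position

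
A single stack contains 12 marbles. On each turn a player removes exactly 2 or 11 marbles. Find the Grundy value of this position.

2

Grundy values for subtraction set {2, 11}:
k:     0  1  2  3  4  5  6  7  8  9 10 11 12
g(k):  0  0  1  1  0  0  1  1  0  0  1  1  2
So g(12) = 2.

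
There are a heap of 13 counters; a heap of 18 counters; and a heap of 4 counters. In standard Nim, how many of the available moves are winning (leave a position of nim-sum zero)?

1

Bitwise XOR of the heap sizes:
  01101  (13)
  10010  (18)
  00100  (4)
  -----
  11011  (27)
The overall nim-sum is X = 27. A heap of size p has a winning move iff p XOR X < p (reduce it to p XOR X).
  13: 13 XOR 27 = 22 ≥ 13 — no move.
  18: 18 XOR 27 = 9 < 18 — winning move (to 9).
  4: 4 XOR 27 = 31 ≥ 4 — no move.
That gives 1 winning move.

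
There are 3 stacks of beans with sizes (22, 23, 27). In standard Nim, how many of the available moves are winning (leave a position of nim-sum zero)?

3

Nim-sum: 22 ⊕ 23 ⊕ 27 = 26.
The overall nim-sum is X = 26. A stack of size p has a winning move iff p XOR X < p (reduce it to p XOR X).
  22: 22 XOR 26 = 12 < 22 — winning move (to 12).
  23: 23 XOR 26 = 13 < 23 — winning move (to 13).
  27: 27 XOR 26 = 1 < 27 — winning move (to 1).
That gives 3 winning moves.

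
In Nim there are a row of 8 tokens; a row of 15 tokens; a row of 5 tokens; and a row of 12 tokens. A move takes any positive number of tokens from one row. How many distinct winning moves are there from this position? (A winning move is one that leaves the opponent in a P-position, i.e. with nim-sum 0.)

3

In binary:
  1000  (8)
  1111  (15)
  0101  (5)
  1100  (12)
  ----
  1110  (14)
The overall nim-sum is X = 14. A row of size p has a winning move iff p XOR X < p (reduce it to p XOR X).
  8: 8 XOR 14 = 6 < 8 — winning move (to 6).
  15: 15 XOR 14 = 1 < 15 — winning move (to 1).
  5: 5 XOR 14 = 11 ≥ 5 — no move.
  12: 12 XOR 14 = 2 < 12 — winning move (to 2).
That gives 3 winning moves.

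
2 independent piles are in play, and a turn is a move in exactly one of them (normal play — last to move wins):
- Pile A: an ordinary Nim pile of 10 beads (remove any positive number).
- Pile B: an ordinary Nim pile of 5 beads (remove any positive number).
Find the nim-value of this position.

15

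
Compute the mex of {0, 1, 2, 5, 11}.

The values 0, 1, 2 are all present; 3 is the first non-negative integer missing from the set.

3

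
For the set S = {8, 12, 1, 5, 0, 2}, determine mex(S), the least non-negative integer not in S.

The values 0, 1, 2 are all present; 3 is the first non-negative integer missing from the set.

3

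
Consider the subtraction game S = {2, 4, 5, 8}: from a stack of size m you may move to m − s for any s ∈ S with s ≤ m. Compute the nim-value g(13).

Build the Grundy sequence with g(k) = mex{g(k−s) : s ∈ {2, 4, 5, 8}, s ≤ k}:
k:     0  1  2  3  4  5  6  7  8  9 10 11 12 13
g(k):  0  0  1  1  2  2  3  0  4  1  0  2  1  0
So g(13) = 0.

0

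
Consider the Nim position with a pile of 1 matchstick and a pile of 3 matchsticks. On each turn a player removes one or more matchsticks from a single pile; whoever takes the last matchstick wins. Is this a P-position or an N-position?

N-position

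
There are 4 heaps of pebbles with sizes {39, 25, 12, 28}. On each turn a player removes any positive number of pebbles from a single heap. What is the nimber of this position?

46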